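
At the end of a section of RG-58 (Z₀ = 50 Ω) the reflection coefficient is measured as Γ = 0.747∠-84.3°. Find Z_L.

Z_L = Z_0·(1 + Γ)/(1 − Γ) = 50·(1.07 − j0.743)/(0.926 + j0.743)

Z_L ≈ 15.7 − j52.7 Ω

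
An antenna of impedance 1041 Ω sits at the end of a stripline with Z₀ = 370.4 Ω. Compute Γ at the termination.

Γ = (Z_L − Z_0)/(Z_L + Z_0) = (1041 − 370.4)/(1041 + 370.4) = 670.6/1411

Γ = 0.475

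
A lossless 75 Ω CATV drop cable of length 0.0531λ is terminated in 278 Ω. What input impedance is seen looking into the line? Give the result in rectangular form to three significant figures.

Z_in ≈ 117 − j125 Ω

βl = 2π × 0.0531 = 19.1°
tan(βl) = tan(19.1°) = 0.347
Z_in = Z_0·(Z_L + jZ_0·tanβl)/(Z_0 + jZ_L·tanβl)
     = 75·(278 + j26)/(75 + j96.4)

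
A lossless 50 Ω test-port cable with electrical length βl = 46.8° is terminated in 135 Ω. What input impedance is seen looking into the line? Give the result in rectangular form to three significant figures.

Z_in ≈ 31.1 − j36.1 Ω

tan(βl) = tan(46.8°) = 1.06
Z_in = Z_0·(Z_L + jZ_0·tanβl)/(Z_0 + jZ_L·tanβl)
     = 50·(135 + j53.2)/(50 + j144)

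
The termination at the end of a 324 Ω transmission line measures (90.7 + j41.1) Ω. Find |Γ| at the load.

Γ = (Z_L − Z_0)/(Z_L + Z_0) = (-233.3 + j41.1)/(414.7 + j41.1)
|Γ| = 237/417

|Γ| ≈ 0.568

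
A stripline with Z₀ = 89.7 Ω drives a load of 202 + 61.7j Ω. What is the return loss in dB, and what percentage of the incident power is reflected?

Γ = (112.3 + j61.7)/(291.7 + j61.7), |Γ| = 0.43
RL = −20·log₁₀(0.43) = 7.34 dB
P_refl/P_inc = |Γ|² = 0.185

RL ≈ 7.34 dB; 18.5% of incident power reflected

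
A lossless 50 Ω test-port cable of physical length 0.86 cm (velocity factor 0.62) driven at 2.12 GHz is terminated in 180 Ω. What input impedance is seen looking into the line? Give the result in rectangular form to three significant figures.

Z_in ≈ 36.1 − j56.5 Ω

λ = v/f = 0.62·c / 2.12 GHz = 0.0877 m
βl = 2π·l/λ = 2π × 0.098 = 35.3°
tan(βl) = tan(35.3°) = 0.708
Z_in = Z_0·(Z_L + jZ_0·tanβl)/(Z_0 + jZ_L·tanβl)
     = 50·(180 + j35.4)/(50 + j127)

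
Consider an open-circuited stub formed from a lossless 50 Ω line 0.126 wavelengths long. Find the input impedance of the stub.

Z_in ≈ −j49.4 Ω

βl = 2π × 0.126 = 45.4°
tan(βl) = 1.01
For an open-circuited stub, Z_in = −jZ_0·cot(βl) = −jZ_0/tan(βl)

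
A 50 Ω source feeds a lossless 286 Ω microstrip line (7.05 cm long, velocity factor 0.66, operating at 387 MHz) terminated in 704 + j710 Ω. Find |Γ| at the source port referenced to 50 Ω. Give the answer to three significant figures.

λ = v/f = 0.66·c / 387 MHz = 0.512 m
βl = 2π·l/λ = 2π × 0.138 = 49.6°
tan(βl) = 1.18
Z_in = Z_0·(Z_L + jZ_0·tanβl)/(Z_0 + jZ_L·tanβl) = 139 − j336 Ω
Γ_s = (Z_in − Z_s)/(Z_in + Z_s) = (89.2 − j336)/(189 − j336), |Γ_s| = 0.901

|Γ| ≈ 0.901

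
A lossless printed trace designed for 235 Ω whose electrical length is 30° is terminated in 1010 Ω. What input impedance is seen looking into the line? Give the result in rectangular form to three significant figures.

tan(βl) = tan(30°) = 0.577
Z_in = Z_0·(Z_L + jZ_0·tanβl)/(Z_0 + jZ_L·tanβl)
     = 235·(1010 + j136)/(235 + j583)

Z_in ≈ 188 − j331 Ω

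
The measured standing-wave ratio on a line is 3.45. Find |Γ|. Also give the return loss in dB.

|Γ| = (S − 1)/(S + 1) = (3.45 − 1)/(3.45 + 1) = 2.45/4.45
RL = −20·log₁₀|Γ| = −20·log₁₀(0.551)

|Γ| ≈ 0.551; return loss ≈ 5.18 dB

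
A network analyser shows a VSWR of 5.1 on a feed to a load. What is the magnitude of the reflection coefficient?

|Γ| ≈ 0.672

|Γ| = (S − 1)/(S + 1) = (5.1 − 1)/(5.1 + 1) = 4.1/6.1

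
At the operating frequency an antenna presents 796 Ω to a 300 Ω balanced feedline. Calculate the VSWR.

Γ = (796 − 300)/(796 + 300) = 0.453
VSWR = (1 + 0.453)/(1 − 0.453)

VSWR ≈ 2.65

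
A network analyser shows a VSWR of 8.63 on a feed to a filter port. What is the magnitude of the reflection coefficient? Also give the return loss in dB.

|Γ| = (S − 1)/(S + 1) = (8.63 − 1)/(8.63 + 1) = 7.63/9.63
RL = −20·log₁₀|Γ| = −20·log₁₀(0.792)

|Γ| ≈ 0.792; return loss ≈ 2.02 dB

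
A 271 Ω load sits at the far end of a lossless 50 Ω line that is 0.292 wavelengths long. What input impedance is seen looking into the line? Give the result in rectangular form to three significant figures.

βl = 2π × 0.292 = 105°
tan(βl) = tan(105°) = -3.7
Z_in = Z_0·(Z_L + jZ_0·tanβl)/(Z_0 + jZ_L·tanβl)
     = 50·(271 − j185)/(50 − j1000)

Z_in ≈ 9.87 + j13 Ω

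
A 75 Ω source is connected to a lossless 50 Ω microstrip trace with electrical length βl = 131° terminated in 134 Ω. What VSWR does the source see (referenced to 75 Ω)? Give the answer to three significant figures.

VSWR ≈ 3.12

tan(βl) = -1.15
Z_in = Z_0·(Z_L + jZ_0·tanβl)/(Z_0 + jZ_L·tanβl) = 29.6 + j33.9 Ω
Γ_s = (Z_in − Z_s)/(Z_in + Z_s) = (-45.4 + j33.9)/(105 + j33.9), |Γ_s| = 0.515
VSWR = (1 + |Γ_s|)/(1 − |Γ_s|)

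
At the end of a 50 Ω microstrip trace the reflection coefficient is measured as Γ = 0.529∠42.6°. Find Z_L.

Z_L ≈ 71.9 + j71.5 Ω

Z_L = Z_0·(1 + Γ)/(1 − Γ) = 50·(1.39 + j0.358)/(0.611 − j0.358)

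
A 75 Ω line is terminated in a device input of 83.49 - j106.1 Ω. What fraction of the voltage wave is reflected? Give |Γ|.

Γ = (Z_L − Z_0)/(Z_L + Z_0) = (8.49 − j106.1)/(158.5 − j106.1)
|Γ| = 106/191

|Γ| ≈ 0.558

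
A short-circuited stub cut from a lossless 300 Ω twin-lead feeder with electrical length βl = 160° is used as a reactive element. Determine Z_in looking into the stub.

Z_in ≈ −j109 Ω

tan(βl) = -0.364
For a short-circuited stub, Z_in = jZ_0·tan(βl)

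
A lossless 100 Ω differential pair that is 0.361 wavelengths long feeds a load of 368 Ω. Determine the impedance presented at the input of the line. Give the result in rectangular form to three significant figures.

Z_in ≈ 44 + j73.8 Ω

βl = 2π × 0.361 = 130°
tan(βl) = tan(130°) = -1.19
Z_in = Z_0·(Z_L + jZ_0·tanβl)/(Z_0 + jZ_L·tanβl)
     = 100·(368 − j119)/(100 − j439)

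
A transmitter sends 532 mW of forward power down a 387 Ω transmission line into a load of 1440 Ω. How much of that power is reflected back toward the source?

Γ = (1440 − 387)/(1440 + 387) = 0.576
|Γ|² = 0.332
P_refl = |Γ|²·P_inc = 177 mW, P_del = (1 − |Γ|²)·P_inc = 355 mW

P_reflected ≈ 177 mW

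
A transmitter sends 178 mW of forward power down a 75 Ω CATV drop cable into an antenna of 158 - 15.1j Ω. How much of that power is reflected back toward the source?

|Γ| = |(83 − j15.1)/(233 − j15.1)| = 0.361
|Γ|² = 0.131
P_refl = |Γ|²·P_inc = 23.2 mW, P_del = (1 − |Γ|²)·P_inc = 155 mW

P_reflected ≈ 23.2 mW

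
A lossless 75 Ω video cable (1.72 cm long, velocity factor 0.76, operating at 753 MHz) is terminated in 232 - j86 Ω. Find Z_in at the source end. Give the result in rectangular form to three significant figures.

λ = v/f = 0.76·c / 753 MHz = 0.303 m
βl = 2π·l/λ = 2π × 0.0568 = 20.4°
tan(βl) = tan(20.4°) = 0.373
Z_in = Z_0·(Z_L + jZ_0·tanβl)/(Z_0 + jZ_L·tanβl)
     = 75·(232 − j58)/(107 + j86.5)

Z_in ≈ 78.5 − j104 Ω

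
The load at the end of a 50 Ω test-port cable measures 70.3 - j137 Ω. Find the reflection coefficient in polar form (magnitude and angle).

Γ ≈ 0.76 ∠ -32.9°

Γ = (Z_L − Z_0)/(Z_L + Z_0) = (20.3 − j137)/(120.3 − j137)
|Γ| = 138/182 = 0.76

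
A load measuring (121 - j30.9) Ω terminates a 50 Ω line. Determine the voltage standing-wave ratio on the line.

Γ = (Z_L − Z_0)/(Z_L + Z_0) = (71 − j30.9)/(171 − j30.9)
|Γ| = 77.4/174 = 0.446
VSWR = (1 + |Γ|)/(1 − |Γ|) = 1.45/0.554

VSWR ≈ 2.61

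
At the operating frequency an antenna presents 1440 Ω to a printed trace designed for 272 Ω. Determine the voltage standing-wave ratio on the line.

VSWR ≈ 5.29

Γ = (1440 − 272)/(1440 + 272) = 0.682
VSWR = (1 + 0.682)/(1 − 0.682)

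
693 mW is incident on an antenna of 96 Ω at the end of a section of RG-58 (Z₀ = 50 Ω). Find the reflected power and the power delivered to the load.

Γ = (96 − 50)/(96 + 50) = 0.315
|Γ|² = 0.0993
P_refl = |Γ|²·P_inc = 68.8 mW, P_del = (1 − |Γ|²)·P_inc = 624 mW

P_reflected ≈ 68.8 mW; P_delivered ≈ 624 mW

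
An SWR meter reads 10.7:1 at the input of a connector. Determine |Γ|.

|Γ| ≈ 0.829

|Γ| = (S − 1)/(S + 1) = (10.7 − 1)/(10.7 + 1) = 9.7/11.7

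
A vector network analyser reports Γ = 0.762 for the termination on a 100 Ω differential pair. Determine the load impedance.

Z_L ≈ 740 Ω

Z_L = Z_0·(1 + Γ)/(1 − Γ) = 100·(1.76)/(0.238)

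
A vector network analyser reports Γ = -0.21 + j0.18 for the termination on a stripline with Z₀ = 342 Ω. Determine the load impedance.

Z_L = Z_0·(1 + Γ)/(1 − Γ) = 342·(0.79 + j0.18)/(1.21 − j0.18)

Z_L ≈ 211 + j82.3 Ω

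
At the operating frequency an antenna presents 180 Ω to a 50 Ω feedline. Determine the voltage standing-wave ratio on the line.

Γ = (180 − 50)/(180 + 50) = 0.565
VSWR = (1 + 0.565)/(1 − 0.565)

VSWR ≈ 3.6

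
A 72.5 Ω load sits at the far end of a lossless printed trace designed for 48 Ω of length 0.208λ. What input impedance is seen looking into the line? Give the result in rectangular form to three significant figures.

Z_in ≈ 33 − j7.06 Ω

βl = 2π × 0.208 = 74.9°
tan(βl) = tan(74.9°) = 3.7
Z_in = Z_0·(Z_L + jZ_0·tanβl)/(Z_0 + jZ_L·tanβl)
     = 48·(72.5 + j178)/(48 + j268)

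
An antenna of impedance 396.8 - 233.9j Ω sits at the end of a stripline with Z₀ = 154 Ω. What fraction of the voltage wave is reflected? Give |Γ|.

|Γ| ≈ 0.563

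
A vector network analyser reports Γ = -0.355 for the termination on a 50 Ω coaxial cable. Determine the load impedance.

Z_L = Z_0·(1 + Γ)/(1 − Γ) = 50·(0.645)/(1.35)

Z_L ≈ 23.8 Ω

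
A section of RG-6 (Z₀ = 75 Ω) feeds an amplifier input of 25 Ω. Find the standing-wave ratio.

VSWR ≈ 3

Γ = (25 − 75)/(25 + 75) = -0.5
VSWR = (1 + 0.5)/(1 − 0.5)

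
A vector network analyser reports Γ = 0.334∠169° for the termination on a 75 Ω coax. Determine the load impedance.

Z_L = Z_0·(1 + Γ)/(1 − Γ) = 75·(0.672 + j0.0637)/(1.33 − j0.0637)

Z_L ≈ 37.7 + j5.41 Ω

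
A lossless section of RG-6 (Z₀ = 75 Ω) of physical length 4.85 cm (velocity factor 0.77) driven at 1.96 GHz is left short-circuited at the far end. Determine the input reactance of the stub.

λ = v/f = 0.77·c / 1.96 GHz = 0.118 m
βl = 2π·l/λ = 2π × 0.412 = 148°
tan(βl) = -0.621
For a short-circuited stub, Z_in = jZ_0·tan(βl)

X_in ≈ -46.6 Ω (capacitive)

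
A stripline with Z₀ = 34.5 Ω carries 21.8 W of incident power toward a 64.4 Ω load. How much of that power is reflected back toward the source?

P_reflected ≈ 1.99 W

Γ = (64.4 − 34.5)/(64.4 + 34.5) = 0.302
|Γ|² = 0.0914
P_refl = |Γ|²·P_inc = 1.99 W, P_del = (1 − |Γ|²)·P_inc = 19.8 W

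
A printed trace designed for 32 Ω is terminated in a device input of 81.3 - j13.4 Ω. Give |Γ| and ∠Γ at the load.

Γ = (Z_L − Z_0)/(Z_L + Z_0) = (49.3 − j13.4)/(113.3 − j13.4)
|Γ| = 51.1/114 = 0.448

Γ ≈ 0.448 ∠ -8.46°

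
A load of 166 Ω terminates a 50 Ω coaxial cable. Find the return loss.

Γ = (166 − 50)/(166 + 50) = 0.537
RL = −20·log₁₀|Γ| = −20·log₁₀(0.537)

RL ≈ 5.4 dB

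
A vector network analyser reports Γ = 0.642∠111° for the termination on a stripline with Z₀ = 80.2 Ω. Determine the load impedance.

Z_L = Z_0·(1 + Γ)/(1 − Γ) = 80.2·(0.77 + j0.599)/(1.23 − j0.599)

Z_L ≈ 25.2 + j51.3 Ω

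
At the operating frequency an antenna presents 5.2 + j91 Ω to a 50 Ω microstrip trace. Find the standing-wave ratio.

Γ = (Z_L − Z_0)/(Z_L + Z_0) = (-44.8 + j91)/(55.2 + j91)
|Γ| = 101/106 = 0.953
VSWR = (1 + |Γ|)/(1 − |Γ|) = 1.95/0.047

VSWR ≈ 41.5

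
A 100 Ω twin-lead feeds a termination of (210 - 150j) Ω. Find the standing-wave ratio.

Γ = (Z_L − Z_0)/(Z_L + Z_0) = (110 − j150)/(310 − j150)
|Γ| = 186/344 = 0.54
VSWR = (1 + |Γ|)/(1 − |Γ|) = 1.54/0.46

VSWR ≈ 3.35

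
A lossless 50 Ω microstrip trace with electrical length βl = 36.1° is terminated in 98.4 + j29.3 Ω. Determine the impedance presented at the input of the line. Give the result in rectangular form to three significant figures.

Z_in ≈ 63.1 − j43.4 Ω

tan(βl) = tan(36.1°) = 0.729
Z_in = Z_0·(Z_L + jZ_0·tanβl)/(Z_0 + jZ_L·tanβl)
     = 50·(98.4 + j65.8)/(28.6 + j71.8)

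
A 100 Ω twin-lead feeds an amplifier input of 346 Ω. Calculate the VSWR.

For a purely resistive load, VSWR = R_L/Z_0 or Z_0/R_L (whichever > 1) = 346/100

VSWR ≈ 3.46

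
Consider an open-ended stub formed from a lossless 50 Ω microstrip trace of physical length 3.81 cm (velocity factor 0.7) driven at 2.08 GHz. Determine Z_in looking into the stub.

Z_in ≈ +j51.5 Ω

λ = v/f = 0.7·c / 2.08 GHz = 0.101 m
βl = 2π·l/λ = 2π × 0.377 = 136°
tan(βl) = -0.971
For an open-ended stub, Z_in = −jZ_0·cot(βl) = −jZ_0/tan(βl)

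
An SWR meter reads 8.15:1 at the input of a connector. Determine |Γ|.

|Γ| ≈ 0.781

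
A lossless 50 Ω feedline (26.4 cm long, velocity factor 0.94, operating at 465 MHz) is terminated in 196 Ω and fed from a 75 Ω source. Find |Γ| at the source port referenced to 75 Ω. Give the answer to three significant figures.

|Γ| ≈ 0.519

λ = v/f = 0.94·c / 465 MHz = 0.606 m
βl = 2π·l/λ = 2π × 0.435 = 157°
tan(βl) = -0.43
Z_in = Z_0·(Z_L + jZ_0·tanβl)/(Z_0 + jZ_L·tanβl) = 60.4 + j80.4 Ω
Γ_s = (Z_in − Z_s)/(Z_in + Z_s) = (-14.6 + j80.4)/(135 + j80.4), |Γ_s| = 0.519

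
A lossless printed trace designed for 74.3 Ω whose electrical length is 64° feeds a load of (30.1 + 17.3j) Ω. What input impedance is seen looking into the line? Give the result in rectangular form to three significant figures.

tan(βl) = tan(64°) = 2.05
Z_in = Z_0·(Z_L + jZ_0·tanβl)/(Z_0 + jZ_L·tanβl)
     = 74.3·(30.1 + j170)/(38.8 + j61.7)

Z_in ≈ 163 + j66.1 Ω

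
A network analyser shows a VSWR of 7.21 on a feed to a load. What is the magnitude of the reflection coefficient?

|Γ| ≈ 0.756

|Γ| = (S − 1)/(S + 1) = (7.21 − 1)/(7.21 + 1) = 6.21/8.21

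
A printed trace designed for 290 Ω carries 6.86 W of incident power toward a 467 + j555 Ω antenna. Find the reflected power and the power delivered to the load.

|Γ| = |(177 + j555)/(757 + j555)| = 0.621
|Γ|² = 0.385
P_refl = |Γ|²·P_inc = 2.64 W, P_del = (1 − |Γ|²)·P_inc = 4.22 W

P_reflected ≈ 2.64 W; P_delivered ≈ 4.22 W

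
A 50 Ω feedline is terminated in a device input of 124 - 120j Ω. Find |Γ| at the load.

Γ = (Z_L − Z_0)/(Z_L + Z_0) = (74 − j120)/(174 − j120)
|Γ| = 141/211

|Γ| ≈ 0.667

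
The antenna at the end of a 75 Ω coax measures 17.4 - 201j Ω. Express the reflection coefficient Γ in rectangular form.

Γ ≈ 0.717 − j0.616

Γ = (Z_L − Z_0)/(Z_L + Z_0) = (-57.6 − j201)/(92.4 − j201)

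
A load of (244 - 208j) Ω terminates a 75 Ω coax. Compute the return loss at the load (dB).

Γ = (169 − j208)/(319 − j208), |Γ| = 0.704
RL = −20·log₁₀|Γ| = −20·log₁₀(0.704)

RL ≈ 3.05 dB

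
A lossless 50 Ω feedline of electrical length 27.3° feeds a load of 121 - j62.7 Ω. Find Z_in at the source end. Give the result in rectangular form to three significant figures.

Z_in ≈ 35.9 − j49.6 Ω

tan(βl) = tan(27.3°) = 0.516
Z_in = Z_0·(Z_L + jZ_0·tanβl)/(Z_0 + jZ_L·tanβl)
     = 50·(121 − j36.9)/(82.4 + j62.5)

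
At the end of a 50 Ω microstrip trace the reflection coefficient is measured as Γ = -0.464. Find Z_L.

Z_L = Z_0·(1 + Γ)/(1 − Γ) = 50·(0.536)/(1.46)

Z_L ≈ 18.3 Ω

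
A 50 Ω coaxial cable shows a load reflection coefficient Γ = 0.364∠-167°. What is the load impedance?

Z_L = Z_0·(1 + Γ)/(1 − Γ) = 50·(0.645 − j0.0819)/(1.35 + j0.0819)

Z_L ≈ 23.5 − j4.45 Ω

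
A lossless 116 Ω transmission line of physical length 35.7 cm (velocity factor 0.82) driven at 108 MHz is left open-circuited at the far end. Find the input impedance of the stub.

λ = v/f = 0.82·c / 108 MHz = 2.28 m
βl = 2π·l/λ = 2π × 0.157 = 56.4°
tan(βl) = 1.51
For an open-circuited stub, Z_in = −jZ_0·cot(βl) = −jZ_0/tan(βl)

Z_in ≈ −j77 Ω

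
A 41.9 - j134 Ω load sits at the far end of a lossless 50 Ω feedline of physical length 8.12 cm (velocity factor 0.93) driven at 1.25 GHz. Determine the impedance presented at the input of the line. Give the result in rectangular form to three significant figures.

λ = v/f = 0.93·c / 1.25 GHz = 0.223 m
βl = 2π·l/λ = 2π × 0.364 = 131°
tan(βl) = tan(131°) = -1.15
Z_in = Z_0·(Z_L + jZ_0·tanβl)/(Z_0 + jZ_L·tanβl)
     = 50·(41.9 − j192)/(-104 − j48.3)

Z_in ≈ 18.4 + j83.3 Ω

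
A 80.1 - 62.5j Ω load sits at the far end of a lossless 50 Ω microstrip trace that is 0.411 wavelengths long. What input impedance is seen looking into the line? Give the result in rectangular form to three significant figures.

Z_in ≈ 106 + j56.9 Ω

βl = 2π × 0.411 = 148°
tan(βl) = tan(148°) = -0.626
Z_in = Z_0·(Z_L + jZ_0·tanβl)/(Z_0 + jZ_L·tanβl)
     = 50·(80.1 − j93.8)/(10.9 − j50.1)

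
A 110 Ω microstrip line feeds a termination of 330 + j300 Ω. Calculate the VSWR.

VSWR ≈ 5.64

Γ = (Z_L − Z_0)/(Z_L + Z_0) = (220 + j300)/(440 + j300)
|Γ| = 372/533 = 0.699
VSWR = (1 + |Γ|)/(1 − |Γ|) = 1.7/0.301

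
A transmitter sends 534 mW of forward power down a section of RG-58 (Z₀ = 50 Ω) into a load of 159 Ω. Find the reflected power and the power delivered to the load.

Γ = (159 − 50)/(159 + 50) = 0.522
|Γ|² = 0.272
P_refl = |Γ|²·P_inc = 145 mW, P_del = (1 − |Γ|²)·P_inc = 389 mW

P_reflected ≈ 145 mW; P_delivered ≈ 389 mW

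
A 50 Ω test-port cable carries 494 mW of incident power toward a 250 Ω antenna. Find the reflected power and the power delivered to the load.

Γ = (250 − 50)/(250 + 50) = 0.667
|Γ|² = 0.444
P_refl = |Γ|²·P_inc = 220 mW, P_del = (1 − |Γ|²)·P_inc = 274 mW

P_reflected ≈ 220 mW; P_delivered ≈ 274 mW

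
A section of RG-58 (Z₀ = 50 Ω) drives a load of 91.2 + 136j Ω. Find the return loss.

Γ = (41.2 + j136)/(141.2 + j136), |Γ| = 0.725
RL = −20·log₁₀|Γ| = −20·log₁₀(0.725)

RL ≈ 2.79 dB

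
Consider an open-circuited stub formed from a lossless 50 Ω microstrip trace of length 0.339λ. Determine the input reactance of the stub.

X_in ≈ 31.3 Ω (inductive)

βl = 2π × 0.339 = 122°
tan(βl) = -1.6
For an open-circuited stub, Z_in = −jZ_0·cot(βl) = −jZ_0/tan(βl)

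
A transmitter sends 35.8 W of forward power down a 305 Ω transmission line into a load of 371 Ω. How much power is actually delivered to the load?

Γ = (371 − 305)/(371 + 305) = 0.0976
|Γ|² = 0.00953
P_refl = |Γ|²·P_inc = 0.341 W, P_del = (1 − |Γ|²)·P_inc = 35.5 W

P_delivered ≈ 35.5 W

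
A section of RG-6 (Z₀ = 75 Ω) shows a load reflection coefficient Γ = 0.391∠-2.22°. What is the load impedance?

Z_L ≈ 171 − j6.12 Ω

Z_L = Z_0·(1 + Γ)/(1 − Γ) = 75·(1.39 − j0.0151)/(0.609 + j0.0151)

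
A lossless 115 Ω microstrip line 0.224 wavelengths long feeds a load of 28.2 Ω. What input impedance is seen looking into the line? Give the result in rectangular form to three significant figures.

Z_in ≈ 332 + j204 Ω

βl = 2π × 0.224 = 80.6°
tan(βl) = tan(80.6°) = 6.07
Z_in = Z_0·(Z_L + jZ_0·tanβl)/(Z_0 + jZ_L·tanβl)
     = 115·(28.2 + j698)/(115 + j171)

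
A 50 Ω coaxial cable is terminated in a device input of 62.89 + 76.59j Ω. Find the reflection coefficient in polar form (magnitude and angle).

Γ ≈ 0.569 ∠ 46.3°

Γ = (Z_L − Z_0)/(Z_L + Z_0) = (12.89 + j76.59)/(112.9 + j76.59)
|Γ| = 77.7/136 = 0.569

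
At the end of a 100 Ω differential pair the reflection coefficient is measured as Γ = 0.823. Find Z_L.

Z_L = Z_0·(1 + Γ)/(1 − Γ) = 100·(1.82)/(0.177)

Z_L ≈ 1030 Ω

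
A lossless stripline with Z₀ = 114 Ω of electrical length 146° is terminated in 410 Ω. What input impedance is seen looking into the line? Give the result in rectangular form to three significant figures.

Z_in ≈ 86.6 + j133 Ω

tan(βl) = tan(146°) = -0.675
Z_in = Z_0·(Z_L + jZ_0·tanβl)/(Z_0 + jZ_L·tanβl)
     = 114·(410 − j76.9)/(114 − j277)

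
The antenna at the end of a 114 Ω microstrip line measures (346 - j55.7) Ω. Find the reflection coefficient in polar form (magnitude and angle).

Γ ≈ 0.515 ∠ -6.6°

Γ = (Z_L − Z_0)/(Z_L + Z_0) = (232 − j55.7)/(460 − j55.7)
|Γ| = 239/463 = 0.515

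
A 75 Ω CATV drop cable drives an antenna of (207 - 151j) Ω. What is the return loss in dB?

Γ = (132 − j151)/(282 − j151), |Γ| = 0.627
RL = −20·log₁₀|Γ| = −20·log₁₀(0.627)

RL ≈ 4.05 dB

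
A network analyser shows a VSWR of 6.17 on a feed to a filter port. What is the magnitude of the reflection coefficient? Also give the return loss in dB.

|Γ| ≈ 0.721; return loss ≈ 2.84 dB

|Γ| = (S − 1)/(S + 1) = (6.17 − 1)/(6.17 + 1) = 5.17/7.17
RL = −20·log₁₀|Γ| = −20·log₁₀(0.721)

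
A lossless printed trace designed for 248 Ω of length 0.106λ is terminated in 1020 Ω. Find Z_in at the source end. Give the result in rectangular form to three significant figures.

βl = 2π × 0.106 = 38.2°
tan(βl) = tan(38.2°) = 0.786
Z_in = Z_0·(Z_L + jZ_0·tanβl)/(Z_0 + jZ_L·tanβl)
     = 248·(1020 + j195)/(248 + j802)

Z_in ≈ 144 − j271 Ω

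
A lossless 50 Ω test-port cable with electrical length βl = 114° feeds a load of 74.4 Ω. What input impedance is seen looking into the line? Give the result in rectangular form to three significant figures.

Z_in ≈ 37 + j11.2 Ω

tan(βl) = tan(114°) = -2.25
Z_in = Z_0·(Z_L + jZ_0·tanβl)/(Z_0 + jZ_L·tanβl)
     = 50·(74.4 − j112)/(50 − j167)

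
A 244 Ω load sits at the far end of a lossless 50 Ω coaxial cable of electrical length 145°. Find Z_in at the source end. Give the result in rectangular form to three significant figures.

tan(βl) = tan(145°) = -0.7
Z_in = Z_0·(Z_L + jZ_0·tanβl)/(Z_0 + jZ_L·tanβl)
     = 50·(244 − j35)/(50 − j171)

Z_in ≈ 28.7 + j63 Ω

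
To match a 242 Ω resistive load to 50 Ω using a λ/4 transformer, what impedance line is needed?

Z_qwt ≈ 110 Ω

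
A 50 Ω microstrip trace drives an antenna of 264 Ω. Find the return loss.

Γ = (264 − 50)/(264 + 50) = 0.682
RL = −20·log₁₀|Γ| = −20·log₁₀(0.682)

RL ≈ 3.33 dB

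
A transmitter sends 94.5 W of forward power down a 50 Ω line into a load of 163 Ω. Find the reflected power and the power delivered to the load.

Γ = (163 − 50)/(163 + 50) = 0.531
|Γ|² = 0.281
P_refl = |Γ|²·P_inc = 26.6 W, P_del = (1 − |Γ|²)·P_inc = 67.9 W

P_reflected ≈ 26.6 W; P_delivered ≈ 67.9 W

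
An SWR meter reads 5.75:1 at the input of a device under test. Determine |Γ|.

|Γ| = (S − 1)/(S + 1) = (5.75 − 1)/(5.75 + 1) = 4.75/6.75

|Γ| ≈ 0.704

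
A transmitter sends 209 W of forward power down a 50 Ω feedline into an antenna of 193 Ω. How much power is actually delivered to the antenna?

P_delivered ≈ 137 W

Γ = (193 − 50)/(193 + 50) = 0.588
|Γ|² = 0.346
P_refl = |Γ|²·P_inc = 72.4 W, P_del = (1 − |Γ|²)·P_inc = 137 W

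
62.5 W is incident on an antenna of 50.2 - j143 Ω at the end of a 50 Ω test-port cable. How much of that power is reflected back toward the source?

P_reflected ≈ 41.9 W

|Γ| = |(0.2 − j143)/(100.2 − j143)| = 0.819
|Γ|² = 0.671
P_refl = |Γ|²·P_inc = 41.9 W, P_del = (1 − |Γ|²)·P_inc = 20.6 W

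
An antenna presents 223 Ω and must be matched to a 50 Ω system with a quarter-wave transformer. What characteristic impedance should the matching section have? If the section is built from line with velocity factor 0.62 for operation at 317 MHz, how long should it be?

Z_qwt ≈ 106 Ω; length ≈ 14.7 cm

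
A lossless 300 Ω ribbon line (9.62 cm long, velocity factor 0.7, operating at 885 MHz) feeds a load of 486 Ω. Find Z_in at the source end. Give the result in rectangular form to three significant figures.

λ = v/f = 0.7·c / 885 MHz = 0.237 m
βl = 2π·l/λ = 2π × 0.405 = 146°
tan(βl) = tan(146°) = -0.676
Z_in = Z_0·(Z_L + jZ_0·tanβl)/(Z_0 + jZ_L·tanβl)
     = 300·(486 − j203)/(300 − j328)

Z_in ≈ 322 + j150 Ω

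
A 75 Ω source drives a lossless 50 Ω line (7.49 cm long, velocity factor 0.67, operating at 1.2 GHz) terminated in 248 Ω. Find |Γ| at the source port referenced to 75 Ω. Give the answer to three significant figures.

λ = v/f = 0.67·c / 1.2 GHz = 0.168 m
βl = 2π·l/λ = 2π × 0.447 = 161°
tan(βl) = -0.345
Z_in = Z_0·(Z_L + jZ_0·tanβl)/(Z_0 + jZ_L·tanβl) = 70.7 + j104 Ω
Γ_s = (Z_in − Z_s)/(Z_in + Z_s) = (-4.28 + j104)/(146 + j104), |Γ_s| = 0.58

|Γ| ≈ 0.58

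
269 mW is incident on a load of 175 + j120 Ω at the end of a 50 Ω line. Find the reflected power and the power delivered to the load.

|Γ| = |(125 + j120)/(225 + j120)| = 0.68
|Γ|² = 0.462
P_refl = |Γ|²·P_inc = 124 mW, P_del = (1 − |Γ|²)·P_inc = 145 mW

P_reflected ≈ 124 mW; P_delivered ≈ 145 mW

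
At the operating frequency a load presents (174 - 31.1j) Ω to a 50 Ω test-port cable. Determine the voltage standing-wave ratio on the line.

VSWR ≈ 3.6

Γ = (Z_L − Z_0)/(Z_L + Z_0) = (124 − j31.1)/(224 − j31.1)
|Γ| = 128/226 = 0.565
VSWR = (1 + |Γ|)/(1 − |Γ|) = 1.57/0.435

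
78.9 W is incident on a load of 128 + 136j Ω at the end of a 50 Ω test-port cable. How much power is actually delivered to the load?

|Γ| = |(78 + j136)/(178 + j136)| = 0.7
|Γ|² = 0.49
P_refl = |Γ|²·P_inc = 38.6 W, P_del = (1 − |Γ|²)·P_inc = 40.3 W

P_delivered ≈ 40.3 W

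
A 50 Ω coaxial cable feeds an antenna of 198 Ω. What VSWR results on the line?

VSWR ≈ 3.96

Γ = (198 − 50)/(198 + 50) = 0.597
VSWR = (1 + 0.597)/(1 − 0.597)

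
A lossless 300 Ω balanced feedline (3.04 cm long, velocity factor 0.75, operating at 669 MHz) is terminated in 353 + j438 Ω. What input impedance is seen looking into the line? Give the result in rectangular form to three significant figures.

Z_in ≈ 874 − j391 Ω

λ = v/f = 0.75·c / 669 MHz = 0.336 m
βl = 2π·l/λ = 2π × 0.0904 = 32.5°
tan(βl) = tan(32.5°) = 0.638
Z_in = Z_0·(Z_L + jZ_0·tanβl)/(Z_0 + jZ_L·tanβl)
     = 300·(353 + j629)/(20.5 + j225)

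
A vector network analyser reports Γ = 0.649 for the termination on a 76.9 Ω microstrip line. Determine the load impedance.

Z_L = Z_0·(1 + Γ)/(1 − Γ) = 76.9·(1.65)/(0.351)

Z_L ≈ 361 Ω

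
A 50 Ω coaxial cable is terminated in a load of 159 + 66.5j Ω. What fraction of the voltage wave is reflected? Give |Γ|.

Γ = (Z_L − Z_0)/(Z_L + Z_0) = (109 + j66.5)/(209 + j66.5)
|Γ| = 128/219

|Γ| ≈ 0.582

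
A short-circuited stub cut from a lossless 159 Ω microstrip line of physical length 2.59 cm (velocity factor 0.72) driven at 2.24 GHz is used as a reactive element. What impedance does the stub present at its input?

Z_in ≈ −j1350 Ω

λ = v/f = 0.72·c / 2.24 GHz = 0.0964 m
βl = 2π·l/λ = 2π × 0.269 = 96.7°
tan(βl) = -8.52
For a short-circuited stub, Z_in = jZ_0·tan(βl)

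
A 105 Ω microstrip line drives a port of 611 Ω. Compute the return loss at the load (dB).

RL ≈ 3.02 dB

Γ = (611 − 105)/(611 + 105) = 0.707
RL = −20·log₁₀|Γ| = −20·log₁₀(0.707)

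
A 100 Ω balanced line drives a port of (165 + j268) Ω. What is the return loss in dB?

Γ = (65 + j268)/(265 + j268), |Γ| = 0.732
RL = −20·log₁₀|Γ| = −20·log₁₀(0.732)

RL ≈ 2.71 dB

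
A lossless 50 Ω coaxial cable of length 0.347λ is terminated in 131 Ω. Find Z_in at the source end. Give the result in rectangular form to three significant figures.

Z_in ≈ 26.5 + j27.8 Ω

βl = 2π × 0.347 = 125°
tan(βl) = tan(125°) = -1.43
Z_in = Z_0·(Z_L + jZ_0·tanβl)/(Z_0 + jZ_L·tanβl)
     = 50·(131 − j71.6)/(50 − j188)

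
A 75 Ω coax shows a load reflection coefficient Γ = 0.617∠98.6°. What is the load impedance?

Z_L ≈ 29.7 + j58.5 Ω

Z_L = Z_0·(1 + Γ)/(1 − Γ) = 75·(0.908 + j0.61)/(1.09 − j0.61)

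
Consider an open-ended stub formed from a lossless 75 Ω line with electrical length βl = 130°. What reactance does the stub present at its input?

tan(βl) = -1.19
For an open-ended stub, Z_in = −jZ_0·cot(βl) = −jZ_0/tan(βl)

X_in ≈ 62.9 Ω (inductive)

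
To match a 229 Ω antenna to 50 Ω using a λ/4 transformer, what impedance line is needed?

Z_qwt ≈ 107 Ω

Z_qwt = √(Z_0·R_L) = √(50 × 229) = √11450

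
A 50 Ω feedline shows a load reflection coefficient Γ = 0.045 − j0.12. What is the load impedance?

Z_L = Z_0·(1 + Γ)/(1 − Γ) = 50·(1.04 − j0.12)/(0.955 + j0.12)

Z_L ≈ 53.1 − j13 Ω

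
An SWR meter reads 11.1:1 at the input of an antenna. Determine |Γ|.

|Γ| ≈ 0.835

|Γ| = (S − 1)/(S + 1) = (11.1 − 1)/(11.1 + 1) = 10.1/12.1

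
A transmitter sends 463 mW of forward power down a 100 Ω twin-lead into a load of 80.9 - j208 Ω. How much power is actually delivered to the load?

|Γ| = |(-19.1 − j208)/(180.9 − j208)| = 0.758
|Γ|² = 0.574
P_refl = |Γ|²·P_inc = 266 mW, P_del = (1 − |Γ|²)·P_inc = 197 mW

P_delivered ≈ 197 mW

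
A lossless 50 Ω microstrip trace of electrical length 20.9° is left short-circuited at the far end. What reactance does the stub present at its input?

tan(βl) = 0.382
For a short-circuited stub, Z_in = jZ_0·tan(βl)

X_in ≈ 19.1 Ω (inductive)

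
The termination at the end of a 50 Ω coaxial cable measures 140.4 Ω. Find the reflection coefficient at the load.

Γ = (Z_L − Z_0)/(Z_L + Z_0) = (140.4 − 50)/(140.4 + 50) = 90.4/190.4

Γ = 0.475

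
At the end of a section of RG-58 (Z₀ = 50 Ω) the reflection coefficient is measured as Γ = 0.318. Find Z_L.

Z_L ≈ 96.6 Ω

Z_L = Z_0·(1 + Γ)/(1 − Γ) = 50·(1.32)/(0.682)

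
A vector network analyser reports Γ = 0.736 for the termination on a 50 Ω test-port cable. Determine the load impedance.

Z_L = Z_0·(1 + Γ)/(1 − Γ) = 50·(1.74)/(0.264)

Z_L ≈ 329 Ω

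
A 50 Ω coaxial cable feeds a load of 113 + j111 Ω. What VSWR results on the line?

Γ = (Z_L − Z_0)/(Z_L + Z_0) = (63 + j111)/(163 + j111)
|Γ| = 128/197 = 0.647
VSWR = (1 + |Γ|)/(1 − |Γ|) = 1.65/0.353

VSWR ≈ 4.67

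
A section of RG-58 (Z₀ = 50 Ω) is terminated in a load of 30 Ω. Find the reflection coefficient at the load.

Γ = (Z_L − Z_0)/(Z_L + Z_0) = (30 − 50)/(30 + 50) = -20/80

Γ = -0.25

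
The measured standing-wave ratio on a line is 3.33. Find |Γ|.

|Γ| ≈ 0.538

|Γ| = (S − 1)/(S + 1) = (3.33 − 1)/(3.33 + 1) = 2.33/4.33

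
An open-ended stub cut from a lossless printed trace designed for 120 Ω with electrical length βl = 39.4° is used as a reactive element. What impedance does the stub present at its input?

Z_in ≈ −j146 Ω

tan(βl) = 0.821
For an open-ended stub, Z_in = −jZ_0·cot(βl) = −jZ_0/tan(βl)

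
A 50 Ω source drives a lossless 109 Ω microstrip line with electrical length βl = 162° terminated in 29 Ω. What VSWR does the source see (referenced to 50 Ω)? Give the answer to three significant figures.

VSWR ≈ 2.47

tan(βl) = -0.325
Z_in = Z_0·(Z_L + jZ_0·tanβl)/(Z_0 + jZ_L·tanβl) = 31.8 − j32.7 Ω
Γ_s = (Z_in − Z_s)/(Z_in + Z_s) = (-18.2 − j32.7)/(81.8 − j32.7), |Γ_s| = 0.424
VSWR = (1 + |Γ_s|)/(1 − |Γ_s|)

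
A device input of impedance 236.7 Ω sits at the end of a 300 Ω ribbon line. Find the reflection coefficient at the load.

Γ = -0.118

Γ = (Z_L − Z_0)/(Z_L + Z_0) = (236.7 − 300)/(236.7 + 300) = -63.3/536.7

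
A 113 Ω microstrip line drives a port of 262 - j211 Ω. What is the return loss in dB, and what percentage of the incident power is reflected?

Γ = (149 − j211)/(375 − j211), |Γ| = 0.6
RL = −20·log₁₀(0.6) = 4.43 dB
P_refl/P_inc = |Γ|² = 0.36

RL ≈ 4.43 dB; 36% of incident power reflected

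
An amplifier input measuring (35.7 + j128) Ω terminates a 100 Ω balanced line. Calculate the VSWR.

Γ = (Z_L − Z_0)/(Z_L + Z_0) = (-64.3 + j128)/(135.7 + j128)
|Γ| = 143/187 = 0.768
VSWR = (1 + |Γ|)/(1 − |Γ|) = 1.77/0.232

VSWR ≈ 7.62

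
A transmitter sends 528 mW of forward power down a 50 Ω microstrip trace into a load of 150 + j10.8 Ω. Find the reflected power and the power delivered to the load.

|Γ| = |(100 + j10.8)/(200 + j10.8)| = 0.502
|Γ|² = 0.252
P_refl = |Γ|²·P_inc = 133 mW, P_del = (1 − |Γ|²)·P_inc = 395 mW

P_reflected ≈ 133 mW; P_delivered ≈ 395 mW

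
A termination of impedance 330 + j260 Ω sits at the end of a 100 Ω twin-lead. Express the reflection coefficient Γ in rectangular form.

Γ = (Z_L − Z_0)/(Z_L + Z_0) = (230 + j260)/(430 + j260)

Γ ≈ 0.659 + j0.206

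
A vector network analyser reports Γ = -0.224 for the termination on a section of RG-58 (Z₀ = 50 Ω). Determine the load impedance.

Z_L ≈ 31.7 Ω

Z_L = Z_0·(1 + Γ)/(1 − Γ) = 50·(0.776)/(1.22)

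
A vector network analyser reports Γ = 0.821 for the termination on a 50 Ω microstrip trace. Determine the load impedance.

Z_L ≈ 509 Ω

Z_L = Z_0·(1 + Γ)/(1 − Γ) = 50·(1.82)/(0.179)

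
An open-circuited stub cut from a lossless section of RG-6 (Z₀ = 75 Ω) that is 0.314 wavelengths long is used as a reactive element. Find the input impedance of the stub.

Z_in ≈ +j31.9 Ω

βl = 2π × 0.314 = 113°
tan(βl) = -2.35
For an open-circuited stub, Z_in = −jZ_0·cot(βl) = −jZ_0/tan(βl)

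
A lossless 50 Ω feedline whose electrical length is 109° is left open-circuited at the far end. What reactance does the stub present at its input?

X_in ≈ 17.2 Ω (inductive)

tan(βl) = -2.9
For an open-circuited stub, Z_in = −jZ_0·cot(βl) = −jZ_0/tan(βl)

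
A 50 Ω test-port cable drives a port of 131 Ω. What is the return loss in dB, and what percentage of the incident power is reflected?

RL ≈ 6.98 dB; 20% of incident power reflected

Γ = (131 − 50)/(131 + 50) = 0.448
RL = −20·log₁₀(0.448) = 6.98 dB
P_refl/P_inc = |Γ|² = 0.2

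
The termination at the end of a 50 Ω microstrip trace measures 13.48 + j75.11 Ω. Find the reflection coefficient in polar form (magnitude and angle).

Γ = (Z_L − Z_0)/(Z_L + Z_0) = (-36.52 + j75.11)/(63.48 + j75.11)
|Γ| = 83.5/98.3 = 0.849

Γ ≈ 0.849 ∠ 66.1°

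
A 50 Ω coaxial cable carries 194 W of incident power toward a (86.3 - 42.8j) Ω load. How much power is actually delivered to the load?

P_delivered ≈ 164 W

|Γ| = |(36.3 − j42.8)/(136.3 − j42.8)| = 0.393
|Γ|² = 0.154
P_refl = |Γ|²·P_inc = 29.9 W, P_del = (1 − |Γ|²)·P_inc = 164 W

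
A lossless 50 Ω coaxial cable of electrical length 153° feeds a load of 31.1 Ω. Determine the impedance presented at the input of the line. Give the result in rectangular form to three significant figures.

tan(βl) = tan(153°) = -0.51
Z_in = Z_0·(Z_L + jZ_0·tanβl)/(Z_0 + jZ_L·tanβl)
     = 50·(31.1 − j25.5)/(50 − j15.8)

Z_in ≈ 35.6 − j14.2 Ω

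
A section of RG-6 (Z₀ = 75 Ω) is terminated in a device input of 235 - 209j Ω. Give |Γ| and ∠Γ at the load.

Γ ≈ 0.704 ∠ -18.6°

Γ = (Z_L − Z_0)/(Z_L + Z_0) = (160 − j209)/(310 − j209)
|Γ| = 263/374 = 0.704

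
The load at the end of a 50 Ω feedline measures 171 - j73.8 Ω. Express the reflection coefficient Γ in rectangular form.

Γ ≈ 0.593 − j0.136

Γ = (Z_L − Z_0)/(Z_L + Z_0) = (121 − j73.8)/(221 − j73.8)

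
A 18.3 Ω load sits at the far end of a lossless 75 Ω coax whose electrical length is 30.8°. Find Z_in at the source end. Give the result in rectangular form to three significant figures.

tan(βl) = tan(30.8°) = 0.596
Z_in = Z_0·(Z_L + jZ_0·tanβl)/(Z_0 + jZ_L·tanβl)
     = 75·(18.3 + j44.7)/(75 + j10.9)

Z_in ≈ 24.3 + j41.2 Ω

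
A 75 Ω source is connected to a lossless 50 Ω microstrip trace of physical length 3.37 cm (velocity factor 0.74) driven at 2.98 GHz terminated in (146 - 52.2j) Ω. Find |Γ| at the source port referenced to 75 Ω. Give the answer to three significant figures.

|Γ| ≈ 0.398

λ = v/f = 0.74·c / 2.98 GHz = 0.0745 m
βl = 2π·l/λ = 2π × 0.452 = 163°
tan(βl) = -0.309
Z_in = Z_0·(Z_L + jZ_0·tanβl)/(Z_0 + jZ_L·tanβl) = 126 + j67.4 Ω
Γ_s = (Z_in − Z_s)/(Z_in + Z_s) = (50.8 + j67.4)/(201 + j67.4), |Γ_s| = 0.398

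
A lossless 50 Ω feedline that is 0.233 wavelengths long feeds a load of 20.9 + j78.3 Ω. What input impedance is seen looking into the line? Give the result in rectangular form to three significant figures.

Z_in ≈ 9.18 − j37.4 Ω

βl = 2π × 0.233 = 83.9°
tan(βl) = tan(83.9°) = 9.33
Z_in = Z_0·(Z_L + jZ_0·tanβl)/(Z_0 + jZ_L·tanβl)
     = 50·(20.9 + j545)/(-680 + j195)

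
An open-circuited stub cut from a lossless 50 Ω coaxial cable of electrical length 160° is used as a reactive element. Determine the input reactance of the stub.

tan(βl) = -0.364
For an open-circuited stub, Z_in = −jZ_0·cot(βl) = −jZ_0/tan(βl)

X_in ≈ 137 Ω (inductive)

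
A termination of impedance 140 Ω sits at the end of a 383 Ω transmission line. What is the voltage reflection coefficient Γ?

Γ = (Z_L − Z_0)/(Z_L + Z_0) = (140 − 383)/(140 + 383) = -243/523

Γ = -0.465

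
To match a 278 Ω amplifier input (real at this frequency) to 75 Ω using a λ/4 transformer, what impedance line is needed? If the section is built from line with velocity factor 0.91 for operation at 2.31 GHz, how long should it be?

Z_qwt ≈ 144 Ω; length ≈ 2.95 cm

Z_qwt = √(Z_0·R_L) = √(75 × 278) = √20850
λ = 0.91·c/f = 0.118 m, so l = λ/4 = 0.0295 m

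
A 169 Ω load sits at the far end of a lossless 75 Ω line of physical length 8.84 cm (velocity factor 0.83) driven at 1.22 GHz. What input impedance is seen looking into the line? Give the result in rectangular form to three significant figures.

Z_in ≈ 101 + j67.9 Ω

λ = v/f = 0.83·c / 1.22 GHz = 0.204 m
βl = 2π·l/λ = 2π × 0.433 = 156°
tan(βl) = tan(156°) = -0.447
Z_in = Z_0·(Z_L + jZ_0·tanβl)/(Z_0 + jZ_L·tanβl)
     = 75·(169 − j33.5)/(75 − j75.5)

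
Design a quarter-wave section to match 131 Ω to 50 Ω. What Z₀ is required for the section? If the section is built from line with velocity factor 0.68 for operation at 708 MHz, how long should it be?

Z_qwt ≈ 80.9 Ω; length ≈ 7.2 cm

Z_qwt = √(Z_0·R_L) = √(50 × 131) = √6550
λ = 0.68·c/f = 0.288 m, so l = λ/4 = 0.072 m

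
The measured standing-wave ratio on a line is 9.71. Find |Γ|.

|Γ| ≈ 0.813

|Γ| = (S − 1)/(S + 1) = (9.71 − 1)/(9.71 + 1) = 8.71/10.7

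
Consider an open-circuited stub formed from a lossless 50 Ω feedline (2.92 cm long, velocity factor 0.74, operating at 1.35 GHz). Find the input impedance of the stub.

Z_in ≈ −j24.5 Ω

λ = v/f = 0.74·c / 1.35 GHz = 0.164 m
βl = 2π·l/λ = 2π × 0.178 = 63.9°
tan(βl) = 2.04
For an open-circuited stub, Z_in = −jZ_0·cot(βl) = −jZ_0/tan(βl)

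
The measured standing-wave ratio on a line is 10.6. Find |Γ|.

|Γ| ≈ 0.828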